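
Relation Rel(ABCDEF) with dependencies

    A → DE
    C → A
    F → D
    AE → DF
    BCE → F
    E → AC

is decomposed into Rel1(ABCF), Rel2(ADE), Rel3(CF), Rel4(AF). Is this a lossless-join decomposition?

Yes

Chase test. Columns are ABCDEF; row i has aⱼ where attribute j ∈ Reli, else bᵢⱼ.
Initial tableau (one row per fragment):
  row 1: a1 a2 a3 b14 b15 a6
  row 2: a1 b22 b23 a4 a5 b26
  row 3: b31 b32 a3 b34 b35 a6
  row 4: a1 b42 b43 b44 b45 a6
Rows 1 and 2 agree on A; apply A→DE and equate their DE entries.
Rows 1 and 4 agree on A; apply A→DE and equate their DE entries.
Rows 1 and 3 agree on C; apply C→A and equate their A entries.
Rows 1 and 3 agree on F; apply F→D and equate their D entries.
Rows 1 and 2 agree on AE; apply AE→DF and equate their DF entries.
Rows 1 and 2 agree on E; apply E→AC and equate their AC entries.
Rows 1 and 4 agree on E; apply E→AC and equate their AC entries.
Rows 1 and 3 agree on A; apply A→DE and equate their DE entries.
Row 1 is now all distinguished symbols — the join is lossless.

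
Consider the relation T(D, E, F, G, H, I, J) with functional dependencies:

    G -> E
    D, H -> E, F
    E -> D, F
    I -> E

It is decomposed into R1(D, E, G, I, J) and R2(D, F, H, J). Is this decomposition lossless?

Common attributes: R1 ∩ R2 = {D, J}.
No dependency enlarges {D, J}, so (D, J)⁺ = {D, J}.
The closure contains neither all of R1 = {D, E, G, I, J} nor all of R2 = {D, F, H, J}, so the common attributes are not a superkey of either fragment. The join is lossy.

No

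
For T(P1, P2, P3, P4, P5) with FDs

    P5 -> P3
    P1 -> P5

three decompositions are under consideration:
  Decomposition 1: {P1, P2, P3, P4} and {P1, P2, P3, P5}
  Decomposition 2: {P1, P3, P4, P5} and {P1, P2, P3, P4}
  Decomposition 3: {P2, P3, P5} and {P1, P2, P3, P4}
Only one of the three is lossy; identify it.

Decomposition 1: common = {P1, P2, P3}, closure = {P1, P2, P3, P5} → lossless.
Decomposition 2: common = {P1, P3, P4}, closure = {P1, P3, P4, P5} → lossless.
Decomposition 3: common = {P2, P3}, closure = {P2, P3} → lossy.

Decomposition 3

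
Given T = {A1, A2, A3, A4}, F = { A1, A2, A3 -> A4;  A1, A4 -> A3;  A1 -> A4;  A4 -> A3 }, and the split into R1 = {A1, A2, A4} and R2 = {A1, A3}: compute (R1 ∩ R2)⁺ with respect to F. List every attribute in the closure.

A1, A3, A4

R1 ∩ R2 = {A1}.
A1 → A4 applies, adding A4
A4 → A3 applies, adding A3
Closure: {A1, A3, A4}.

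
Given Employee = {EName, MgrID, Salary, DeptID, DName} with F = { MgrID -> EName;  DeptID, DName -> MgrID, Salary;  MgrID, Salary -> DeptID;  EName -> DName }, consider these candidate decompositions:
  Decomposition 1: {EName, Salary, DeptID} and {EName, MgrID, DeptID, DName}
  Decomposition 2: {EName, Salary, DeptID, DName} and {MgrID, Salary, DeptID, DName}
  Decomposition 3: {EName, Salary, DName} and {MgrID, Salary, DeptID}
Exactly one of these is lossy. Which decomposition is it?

Decomposition 3

Decomposition 1: common = {EName, DeptID}, closure = {EName, MgrID, Salary, DeptID, DName} → lossless.
Decomposition 2: common = {Salary, DeptID, DName}, closure = {EName, MgrID, Salary, DeptID, DName} → lossless.
Decomposition 3: common = {Salary}, closure = {Salary} → lossy.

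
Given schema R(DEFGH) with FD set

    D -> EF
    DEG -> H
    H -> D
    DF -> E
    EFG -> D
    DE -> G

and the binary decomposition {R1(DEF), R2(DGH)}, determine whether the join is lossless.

Common attributes: R1 ∩ R2 = {D}.
Closure of {D}: D → EF applies, adding EF; DE → G applies, adding G; DEG → H applies, adding H. So (D)⁺ = {DEFGH}.
This closure contains every attribute of R1, so R1 ∩ R2 → R1. The join is lossless.

Yes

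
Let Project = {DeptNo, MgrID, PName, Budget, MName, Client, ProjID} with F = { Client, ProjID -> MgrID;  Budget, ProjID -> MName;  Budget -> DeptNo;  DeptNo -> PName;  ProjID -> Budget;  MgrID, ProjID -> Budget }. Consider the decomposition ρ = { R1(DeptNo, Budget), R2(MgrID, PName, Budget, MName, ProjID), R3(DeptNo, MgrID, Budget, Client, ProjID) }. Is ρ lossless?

Yes

Chase test. Columns are DeptNo, MgrID, PName, Budget, MName, Client, ProjID; row i has aⱼ where attribute j ∈ Ri, else bᵢⱼ.
Initial tableau (one row per fragment):
  row 1: a1 b12 b13 a4 b15 b16 b17
  row 2: b21 a2 a3 a4 a5 b26 a7
  row 3: a1 a2 b33 a4 b35 a6 a7
Rows 2 and 3 agree on Budget, ProjID; apply Budget, ProjID→MName and equate their MName entries.
Rows 1 and 2 agree on Budget; apply Budget→DeptNo and equate their DeptNo entries.
Rows 1 and 2 agree on DeptNo; apply DeptNo→PName and equate their PName entries.
Rows 1 and 3 agree on DeptNo; apply DeptNo→PName and equate their PName entries.
Row 3 is now all distinguished symbols — the join is lossless.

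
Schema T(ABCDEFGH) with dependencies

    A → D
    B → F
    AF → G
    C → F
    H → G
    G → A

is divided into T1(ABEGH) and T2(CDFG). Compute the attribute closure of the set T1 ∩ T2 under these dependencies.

T1 ∩ T2 = {G}.
G → A applies, adding A
A → D applies, adding D
Closure: {ADG}.

ADG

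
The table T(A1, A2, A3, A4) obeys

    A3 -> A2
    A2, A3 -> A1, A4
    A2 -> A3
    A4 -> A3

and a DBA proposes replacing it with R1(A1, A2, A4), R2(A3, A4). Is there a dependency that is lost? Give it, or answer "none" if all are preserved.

none

A3 → A2: restricted closure across fragments reaches A2.
A2, A3 → A1, A4: restricted closure across fragments reaches A1, A4.
A2 → A3: restricted closure across fragments reaches A3.
A4 → A3 lies within R2.
Every dependency is enforceable on the fragments, so the decomposition is dependency-preserving.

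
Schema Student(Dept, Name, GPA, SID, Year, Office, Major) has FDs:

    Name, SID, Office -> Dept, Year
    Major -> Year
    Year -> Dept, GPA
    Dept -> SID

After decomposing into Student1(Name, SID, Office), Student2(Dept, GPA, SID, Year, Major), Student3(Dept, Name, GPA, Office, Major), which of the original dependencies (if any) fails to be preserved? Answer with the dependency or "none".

Check Name, SID, Office → Dept, Year: no single fragment contains all of {Dept, Name, SID, Year, Office}, and the restricted closure of {Name, SID, Office} across the fragments never reaches {Dept, Year}.
Major → Year is preserved.
Year → Dept, GPA is preserved.
Dept → SID is preserved.

Name, SID, Office -> Dept, Year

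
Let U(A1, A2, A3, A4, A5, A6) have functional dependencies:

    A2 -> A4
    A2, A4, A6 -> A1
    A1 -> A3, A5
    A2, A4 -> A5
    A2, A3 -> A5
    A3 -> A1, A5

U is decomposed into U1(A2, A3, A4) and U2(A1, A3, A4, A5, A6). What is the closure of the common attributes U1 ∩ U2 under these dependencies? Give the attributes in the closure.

U1 ∩ U2 = {A3, A4}.
A3 → A1, A5 applies, adding A1, A5
Closure: {A1, A3, A4, A5}.

A1, A3, A4, A5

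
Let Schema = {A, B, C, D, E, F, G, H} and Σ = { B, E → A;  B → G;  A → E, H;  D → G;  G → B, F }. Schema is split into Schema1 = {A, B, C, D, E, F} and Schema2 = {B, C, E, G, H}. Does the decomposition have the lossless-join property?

Common attributes: Schema1 ∩ Schema2 = {B, C, E}.
Closure of {B, C, E}: B, E → A applies, adding A; B → G applies, adding G; A → E, H applies, adding H; G → B, F applies, adding F. So (B, C, E)⁺ = {A, B, C, E, F, G, H}.
This closure contains every attribute of Schema2, so Schema1 ∩ Schema2 → Schema2. The join is lossless.

Yes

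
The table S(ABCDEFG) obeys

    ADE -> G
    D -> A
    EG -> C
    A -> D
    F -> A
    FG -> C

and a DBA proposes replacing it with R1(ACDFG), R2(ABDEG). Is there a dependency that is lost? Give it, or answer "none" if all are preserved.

Check EG → C: no single fragment contains all of {CEG}, and the restricted closure of {EG} across the fragments never reaches {C}.
ADE → G is preserved.
D → A is preserved.
A → D is preserved.
F → A is preserved.
FG → C is preserved.

EG -> C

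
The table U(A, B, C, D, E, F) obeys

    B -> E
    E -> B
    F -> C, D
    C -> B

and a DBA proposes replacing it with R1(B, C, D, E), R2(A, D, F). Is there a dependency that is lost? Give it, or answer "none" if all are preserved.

Check F → C, D: no single fragment contains all of {C, D, F}, and the restricted closure of {F} across the fragments never reaches {C, D}.
B → E is preserved.
E → B is preserved.
C → B is preserved.

F -> C, D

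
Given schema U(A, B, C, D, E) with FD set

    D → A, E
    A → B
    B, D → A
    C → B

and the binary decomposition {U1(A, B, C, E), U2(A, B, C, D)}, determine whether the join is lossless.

No

Common attributes: U1 ∩ U2 = {A, B, C}.
No dependency enlarges {A, B, C}, so (A, B, C)⁺ = {A, B, C}.
The closure contains neither all of U1 = {A, B, C, E} nor all of U2 = {A, B, C, D}, so the common attributes are not a superkey of either fragment. The join is lossy.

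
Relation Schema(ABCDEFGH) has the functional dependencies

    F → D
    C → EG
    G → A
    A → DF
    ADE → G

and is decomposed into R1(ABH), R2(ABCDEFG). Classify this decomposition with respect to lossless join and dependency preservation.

lossy but dependency-preserving

Lossless test: (AB)⁺ = {ABDF}, which is a superkey of neither fragment — lossy.
Dependency preservation: every FD's attributes lie within a single fragment, so each can be enforced locally — preserved.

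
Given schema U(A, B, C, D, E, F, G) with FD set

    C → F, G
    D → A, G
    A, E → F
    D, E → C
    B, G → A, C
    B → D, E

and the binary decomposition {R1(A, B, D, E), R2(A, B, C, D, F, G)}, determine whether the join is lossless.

Yes

Common attributes: R1 ∩ R2 = {A, B, D}.
Closure of {A, B, D}: D → A, G applies, adding G; B, G → A, C applies, adding C; B → D, E applies, adding E; C → F, G applies, adding F. So (A, B, D)⁺ = {A, B, C, D, E, F, G}.
This closure contains every attribute of R1, so R1 ∩ R2 → R1. The join is lossless.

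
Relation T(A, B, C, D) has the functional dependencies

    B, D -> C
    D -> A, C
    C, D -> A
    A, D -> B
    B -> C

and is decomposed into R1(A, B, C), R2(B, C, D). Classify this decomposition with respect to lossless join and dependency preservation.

Lossless test: (B, C)⁺ = {B, C}, which is a superkey of neither fragment — lossy.
Dependency preservation: the restricted closure of {D} across the fragments never reaches {A, C}, so D → A, C cannot be enforced without a join — not preserved.

lossy and not dependency-preserving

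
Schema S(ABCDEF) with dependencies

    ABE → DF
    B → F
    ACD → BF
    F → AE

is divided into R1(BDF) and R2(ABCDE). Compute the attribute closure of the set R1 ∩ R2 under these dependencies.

ABDEF

R1 ∩ R2 = {BD}.
B → F applies, adding F
F → AE applies, adding AE
Closure: {ABDEF}.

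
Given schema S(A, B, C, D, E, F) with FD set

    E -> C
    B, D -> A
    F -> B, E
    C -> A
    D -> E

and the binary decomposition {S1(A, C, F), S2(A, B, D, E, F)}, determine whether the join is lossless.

Yes

Common attributes: S1 ∩ S2 = {A, F}.
Closure of {A, F}: F → B, E applies, adding B, E; E → C applies, adding C. So (A, F)⁺ = {A, B, C, E, F}.
This closure contains every attribute of S1, so S1 ∩ S2 → S1. The join is lossless.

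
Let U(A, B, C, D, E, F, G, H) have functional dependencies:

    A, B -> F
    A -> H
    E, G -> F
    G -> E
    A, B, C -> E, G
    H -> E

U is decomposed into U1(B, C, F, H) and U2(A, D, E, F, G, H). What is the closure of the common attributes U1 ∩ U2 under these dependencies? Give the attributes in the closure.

E, F, H

U1 ∩ U2 = {F, H}.
H → E applies, adding E
Closure: {E, F, H}.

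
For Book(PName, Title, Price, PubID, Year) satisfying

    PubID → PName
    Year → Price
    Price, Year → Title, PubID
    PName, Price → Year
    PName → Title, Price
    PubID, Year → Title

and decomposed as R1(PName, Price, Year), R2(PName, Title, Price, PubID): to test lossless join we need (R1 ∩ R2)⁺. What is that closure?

R1 ∩ R2 = {PName, Price}.
PName, Price → Year applies, adding Year
PName → Title, Price applies, adding Title
Price, Year → Title, PubID applies, adding PubID
Closure: {PName, Title, Price, PubID, Year}.

PName, Title, Price, PubID, Year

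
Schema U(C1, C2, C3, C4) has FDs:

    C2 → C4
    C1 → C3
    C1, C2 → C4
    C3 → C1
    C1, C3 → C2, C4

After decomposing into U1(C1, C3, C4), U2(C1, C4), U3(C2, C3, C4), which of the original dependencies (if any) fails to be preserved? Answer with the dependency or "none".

none

C2 → C4 lies within U3.
C1 → C3 lies within U1.
C1, C2 → C4: restricted closure across fragments reaches C4.
C3 → C1 lies within U1.
C1, C3 → C2, C4: restricted closure across fragments reaches C2, C4.
Every dependency is enforceable on the fragments, so the decomposition is dependency-preserving.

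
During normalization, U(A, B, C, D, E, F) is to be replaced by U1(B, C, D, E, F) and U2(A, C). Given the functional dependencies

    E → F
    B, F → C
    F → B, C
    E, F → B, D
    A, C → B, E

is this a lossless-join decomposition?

Common attributes: U1 ∩ U2 = {C}.
No dependency enlarges {C}, so (C)⁺ = {C}.
The closure contains neither all of U1 = {B, C, D, E, F} nor all of U2 = {A, C}, so the common attributes are not a superkey of either fragment. The join is lossy.

No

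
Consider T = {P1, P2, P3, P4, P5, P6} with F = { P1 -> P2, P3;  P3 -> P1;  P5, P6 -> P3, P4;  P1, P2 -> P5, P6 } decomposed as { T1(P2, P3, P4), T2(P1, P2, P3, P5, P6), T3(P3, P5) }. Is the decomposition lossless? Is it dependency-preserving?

Lossless test (chase): Rows 1 and 2 agree on P3; apply P3→P1 and equate their P1 entries. Rows 1 and 3 agree on P3; apply P3→P1 and equate their P1 entries. Rows 1 and 2 agree on P1, P2; apply P1, P2→P5, P6 and equate their P5, P6 entries. Rows 1 and 3 agree on P1; apply P1→P2, P3 and equate their P2, P3 entries. Rows 1 and 2 agree on P5, P6; apply P5, P6→P3, P4 and equate their P3, P4 entries. Rows 1 and 3 agree on P1, P2; apply P1, P2→P5, P6 and equate their P5, P6 entries. Rows 1 and 3 agree on P5, P6; apply P5, P6→P3, P4 and equate their P3, P4 entries. Row 1 is now all distinguished symbols — the join is lossless.
Dependency preservation: P5, P6 → P3, P4 is not contained in any single fragment, but the restricted closure of its left-hand side across the fragments still reaches the right-hand side; the remaining FDs each lie inside some fragment. All dependencies are preserved.

lossless and dependency-preserving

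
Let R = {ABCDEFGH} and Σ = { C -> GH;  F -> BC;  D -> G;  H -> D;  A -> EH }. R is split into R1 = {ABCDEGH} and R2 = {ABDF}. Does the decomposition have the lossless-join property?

Common attributes: R1 ∩ R2 = {ABD}.
Closure of {ABD}: D → G applies, adding G; A → EH applies, adding EH. So (ABD)⁺ = {ABDEGH}.
The closure contains neither all of R1 = {ABCDEGH} nor all of R2 = {ABDF}, so the common attributes are not a superkey of either fragment. The join is lossy.

No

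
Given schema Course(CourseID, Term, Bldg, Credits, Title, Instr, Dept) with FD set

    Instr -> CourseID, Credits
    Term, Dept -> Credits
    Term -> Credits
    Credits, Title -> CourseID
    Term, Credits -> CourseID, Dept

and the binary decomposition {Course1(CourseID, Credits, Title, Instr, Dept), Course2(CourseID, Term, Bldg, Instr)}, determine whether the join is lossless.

No

Common attributes: Course1 ∩ Course2 = {CourseID, Instr}.
Closure of {CourseID, Instr}: Instr → CourseID, Credits applies, adding Credits. So (CourseID, Instr)⁺ = {CourseID, Credits, Instr}.
The closure contains neither all of Course1 = {CourseID, Credits, Title, Instr, Dept} nor all of Course2 = {CourseID, Term, Bldg, Instr}, so the common attributes are not a superkey of either fragment. The join is lossy.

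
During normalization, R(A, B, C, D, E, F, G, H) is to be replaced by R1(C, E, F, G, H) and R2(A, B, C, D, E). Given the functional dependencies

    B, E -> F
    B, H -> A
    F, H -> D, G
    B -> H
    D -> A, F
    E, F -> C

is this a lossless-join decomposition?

Common attributes: R1 ∩ R2 = {C, E}.
No dependency enlarges {C, E}, so (C, E)⁺ = {C, E}.
The closure contains neither all of R1 = {C, E, F, G, H} nor all of R2 = {A, B, C, D, E}, so the common attributes are not a superkey of either fragment. The join is lossy.

No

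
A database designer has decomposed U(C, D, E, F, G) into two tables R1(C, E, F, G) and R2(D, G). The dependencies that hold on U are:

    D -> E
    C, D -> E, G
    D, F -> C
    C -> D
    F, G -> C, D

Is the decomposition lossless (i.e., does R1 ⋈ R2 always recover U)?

No

Common attributes: R1 ∩ R2 = {G}.
No dependency enlarges {G}, so (G)⁺ = {G}.
The closure contains neither all of R1 = {C, E, F, G} nor all of R2 = {D, G}, so the common attributes are not a superkey of either fragment. The join is lossy.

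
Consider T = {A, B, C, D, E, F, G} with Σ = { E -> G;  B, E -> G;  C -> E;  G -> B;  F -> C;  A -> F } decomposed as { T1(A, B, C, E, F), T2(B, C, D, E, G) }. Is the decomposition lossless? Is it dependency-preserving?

Lossless test: (B, C, E)⁺ = {B, C, E, G}, which is a superkey of neither fragment — lossy.
Dependency preservation: every FD's attributes lie within a single fragment, so each can be enforced locally — preserved.

lossy but dependency-preserving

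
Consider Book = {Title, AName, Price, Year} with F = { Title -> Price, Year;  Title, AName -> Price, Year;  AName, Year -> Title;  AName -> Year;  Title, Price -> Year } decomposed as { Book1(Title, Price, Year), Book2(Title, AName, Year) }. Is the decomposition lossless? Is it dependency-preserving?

lossless and dependency-preserving

Lossless test: (Title, Year)⁺ = {Title, Price, Year}, which contains all of one fragment — lossless.
Dependency preservation: Title, AName → Price, Year is not contained in any single fragment, but the restricted closure of its left-hand side across the fragments still reaches the right-hand side; the remaining FDs each lie inside some fragment. All dependencies are preserved.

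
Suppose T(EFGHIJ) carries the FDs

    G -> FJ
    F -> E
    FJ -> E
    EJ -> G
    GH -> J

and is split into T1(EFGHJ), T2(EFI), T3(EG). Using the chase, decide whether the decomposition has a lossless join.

Chase test. Columns are EFGHIJ; row i has aⱼ where attribute j ∈ Ti, else bᵢⱼ.
Initial tableau (one row per fragment):
  row 1: a1 a2 a3 a4 b15 a6
  row 2: a1 a2 b23 b24 a5 b26
  row 3: a1 b32 a3 b34 b35 b36
Rows 1 and 3 agree on G; apply G→FJ and equate their FJ entries.
No row becomes fully distinguished — the join is lossy.

No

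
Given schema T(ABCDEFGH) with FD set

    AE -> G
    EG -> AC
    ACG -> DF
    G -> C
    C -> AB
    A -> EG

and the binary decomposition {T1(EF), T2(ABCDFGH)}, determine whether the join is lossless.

Common attributes: T1 ∩ T2 = {F}.
No dependency enlarges {F}, so (F)⁺ = {F}.
The closure contains neither all of T1 = {EF} nor all of T2 = {ABCDFGH}, so the common attributes are not a superkey of either fragment. The join is lossy.

No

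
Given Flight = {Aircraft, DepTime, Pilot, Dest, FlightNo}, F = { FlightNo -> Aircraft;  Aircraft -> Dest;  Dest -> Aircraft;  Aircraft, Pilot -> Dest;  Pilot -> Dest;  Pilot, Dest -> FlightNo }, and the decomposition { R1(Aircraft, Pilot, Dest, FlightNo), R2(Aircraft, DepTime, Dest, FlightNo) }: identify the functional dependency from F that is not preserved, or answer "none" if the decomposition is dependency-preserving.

FlightNo → Aircraft lies within R1.
Aircraft → Dest lies within R1.
Dest → Aircraft lies within R1.
Aircraft, Pilot → Dest lies within R1.
Pilot → Dest lies within R1.
Pilot, Dest → FlightNo lies within R1.
Every dependency is enforceable on the fragments, so the decomposition is dependency-preserving.

none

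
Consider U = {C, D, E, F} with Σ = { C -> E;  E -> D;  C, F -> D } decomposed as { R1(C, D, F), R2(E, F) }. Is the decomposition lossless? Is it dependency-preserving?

lossy and not dependency-preserving

Lossless test: (F)⁺ = {F}, which is a superkey of neither fragment — lossy.
Dependency preservation: the restricted closure of {C} across the fragments never reaches {E}, so C → E cannot be enforced without a join — not preserved.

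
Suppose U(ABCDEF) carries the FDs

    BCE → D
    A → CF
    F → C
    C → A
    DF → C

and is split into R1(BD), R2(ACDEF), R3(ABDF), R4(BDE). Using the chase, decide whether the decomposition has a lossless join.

Chase test. Columns are ABCDEF; row i has aⱼ where attribute j ∈ Ri, else bᵢⱼ.
Initial tableau (one row per fragment):
  row 1: b11 a2 b13 a4 b15 b16
  row 2: a1 b22 a3 a4 a5 a6
  row 3: a1 a2 b33 a4 b35 a6
  row 4: b41 a2 b43 a4 a5 b46
Rows 2 and 3 agree on A; apply A→CF and equate their CF entries.
No row becomes fully distinguished — the join is lossy.

No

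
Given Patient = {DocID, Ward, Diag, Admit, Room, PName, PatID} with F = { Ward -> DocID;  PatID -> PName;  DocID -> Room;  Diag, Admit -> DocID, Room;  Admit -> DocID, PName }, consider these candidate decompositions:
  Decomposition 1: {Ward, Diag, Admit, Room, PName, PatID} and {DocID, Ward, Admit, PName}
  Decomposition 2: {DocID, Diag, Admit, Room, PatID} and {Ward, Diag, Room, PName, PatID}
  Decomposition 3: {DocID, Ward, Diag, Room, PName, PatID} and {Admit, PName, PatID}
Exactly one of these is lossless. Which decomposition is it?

Decomposition 1

Decomposition 1: common = {Ward, Admit, PName}, closure = {DocID, Ward, Admit, Room, PName} → lossless.
Decomposition 2: common = {Diag, Room, PatID}, closure = {Diag, Room, PName, PatID} → lossy.
Decomposition 3: common = {PName, PatID}, closure = {PName, PatID} → lossy.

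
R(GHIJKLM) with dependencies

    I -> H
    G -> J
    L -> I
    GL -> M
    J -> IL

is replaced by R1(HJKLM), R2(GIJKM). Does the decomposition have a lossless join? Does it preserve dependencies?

Lossless test: (JKM)⁺ = {HIJKLM}, which contains all of one fragment — lossless.
Dependency preservation: the restricted closure of {I} across the fragments never reaches {H}, so I → H cannot be enforced without a join — not preserved.

lossless but not dependency-preserving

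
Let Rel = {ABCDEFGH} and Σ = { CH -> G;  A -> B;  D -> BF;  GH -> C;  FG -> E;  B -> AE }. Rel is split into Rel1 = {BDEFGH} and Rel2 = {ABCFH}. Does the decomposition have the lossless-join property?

Common attributes: Rel1 ∩ Rel2 = {BFH}.
Closure of {BFH}: B → AE applies, adding AE. So (BFH)⁺ = {ABEFH}.
The closure contains neither all of Rel1 = {BDEFGH} nor all of Rel2 = {ABCFH}, so the common attributes are not a superkey of either fragment. The join is lossy.

No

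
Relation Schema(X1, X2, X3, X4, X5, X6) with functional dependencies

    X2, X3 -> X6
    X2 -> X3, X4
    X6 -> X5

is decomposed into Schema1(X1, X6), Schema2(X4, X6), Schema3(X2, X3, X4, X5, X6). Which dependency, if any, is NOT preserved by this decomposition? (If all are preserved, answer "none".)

X2, X3 → X6 lies within Schema3.
X2 → X3, X4 lies within Schema3.
X6 → X5 lies within Schema3.
Every dependency is enforceable on the fragments, so the decomposition is dependency-preserving.

none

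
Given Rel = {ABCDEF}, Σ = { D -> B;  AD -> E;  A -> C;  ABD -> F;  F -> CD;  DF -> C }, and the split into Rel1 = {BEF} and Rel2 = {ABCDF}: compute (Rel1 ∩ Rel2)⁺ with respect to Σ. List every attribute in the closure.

BCDF

Rel1 ∩ Rel2 = {BF}.
F → CD applies, adding CD
Closure: {BCDF}.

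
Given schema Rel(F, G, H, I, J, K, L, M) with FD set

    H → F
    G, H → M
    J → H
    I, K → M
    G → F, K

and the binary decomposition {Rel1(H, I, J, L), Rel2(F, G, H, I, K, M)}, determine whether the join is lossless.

No

Common attributes: Rel1 ∩ Rel2 = {H, I}.
Closure of {H, I}: H → F applies, adding F. So (H, I)⁺ = {F, H, I}.
The closure contains neither all of Rel1 = {H, I, J, L} nor all of Rel2 = {F, G, H, I, K, M}, so the common attributes are not a superkey of either fragment. The join is lossy.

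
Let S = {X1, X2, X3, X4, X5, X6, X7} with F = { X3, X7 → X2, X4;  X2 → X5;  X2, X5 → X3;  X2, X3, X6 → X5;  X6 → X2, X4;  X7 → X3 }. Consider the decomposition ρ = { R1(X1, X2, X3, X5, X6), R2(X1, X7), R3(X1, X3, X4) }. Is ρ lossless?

Chase test. Columns are X1, X2, X3, X4, X5, X6, X7; row i has aⱼ where attribute j ∈ Ri, else bᵢⱼ.
Initial tableau (one row per fragment):
  row 1: a1 a2 a3 b14 a5 a6 b17
  row 2: a1 b22 b23 b24 b25 b26 a7
  row 3: a1 b32 a3 a4 b35 b36 b37
No row becomes fully distinguished — the join is lossy.

No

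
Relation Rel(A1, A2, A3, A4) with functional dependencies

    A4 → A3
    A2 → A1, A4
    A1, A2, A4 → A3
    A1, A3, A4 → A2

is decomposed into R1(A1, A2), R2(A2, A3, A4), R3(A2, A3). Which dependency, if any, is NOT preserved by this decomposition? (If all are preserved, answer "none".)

A1, A3, A4 → A2

Check A1, A3, A4 → A2: no single fragment contains all of {A1, A2, A3, A4}, and the restricted closure of {A1, A3, A4} across the fragments never reaches {A2}.
A4 → A3 is preserved.
A2 → A1, A4 is preserved.
A1, A2, A4 → A3 is preserved.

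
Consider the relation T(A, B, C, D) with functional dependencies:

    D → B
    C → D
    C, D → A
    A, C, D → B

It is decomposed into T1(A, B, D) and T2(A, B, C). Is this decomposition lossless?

No

Common attributes: T1 ∩ T2 = {A, B}.
No dependency enlarges {A, B}, so (A, B)⁺ = {A, B}.
The closure contains neither all of T1 = {A, B, D} nor all of T2 = {A, B, C}, so the common attributes are not a superkey of either fragment. The join is lossy.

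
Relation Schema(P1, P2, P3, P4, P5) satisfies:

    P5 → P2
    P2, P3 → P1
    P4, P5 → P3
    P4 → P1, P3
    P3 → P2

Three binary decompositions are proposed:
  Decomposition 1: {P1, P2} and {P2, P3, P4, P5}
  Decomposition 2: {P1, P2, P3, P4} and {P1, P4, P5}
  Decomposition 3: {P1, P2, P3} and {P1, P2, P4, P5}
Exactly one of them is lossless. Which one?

Decomposition 2

Decomposition 1: common = {P2}, closure = {P2} → lossy.
Decomposition 2: common = {P1, P4}, closure = {P1, P2, P3, P4} → lossless.
Decomposition 3: common = {P1, P2}, closure = {P1, P2} → lossy.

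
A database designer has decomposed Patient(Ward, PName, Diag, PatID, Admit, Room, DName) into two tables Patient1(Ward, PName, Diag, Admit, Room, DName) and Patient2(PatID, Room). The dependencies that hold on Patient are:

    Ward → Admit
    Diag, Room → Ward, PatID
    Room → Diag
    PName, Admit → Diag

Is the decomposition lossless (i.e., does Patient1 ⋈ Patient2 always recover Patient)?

Common attributes: Patient1 ∩ Patient2 = {Room}.
Closure of {Room}: Room → Diag applies, adding Diag; Diag, Room → Ward, PatID applies, adding Ward, PatID; Ward → Admit applies, adding Admit. So (Room)⁺ = {Ward, Diag, PatID, Admit, Room}.
This closure contains every attribute of Patient2, so Patient1 ∩ Patient2 → Patient2. The join is lossless.

Yes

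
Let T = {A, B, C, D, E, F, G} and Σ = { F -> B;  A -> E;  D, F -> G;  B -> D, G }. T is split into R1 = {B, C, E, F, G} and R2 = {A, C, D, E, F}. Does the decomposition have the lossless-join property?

Yes

Common attributes: R1 ∩ R2 = {C, E, F}.
Closure of {C, E, F}: F → B applies, adding B; B → D, G applies, adding D, G. So (C, E, F)⁺ = {B, C, D, E, F, G}.
This closure contains every attribute of R1, so R1 ∩ R2 → R1. The join is lossless.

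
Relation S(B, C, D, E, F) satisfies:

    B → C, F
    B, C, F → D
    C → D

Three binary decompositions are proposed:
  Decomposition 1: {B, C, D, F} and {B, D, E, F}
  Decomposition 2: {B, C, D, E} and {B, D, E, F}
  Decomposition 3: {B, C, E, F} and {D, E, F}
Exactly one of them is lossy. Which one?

Decomposition 3

Decomposition 1: common = {B, D, F}, closure = {B, C, D, F} → lossless.
Decomposition 2: common = {B, D, E}, closure = {B, C, D, E, F} → lossless.
Decomposition 3: common = {E, F}, closure = {E, F} → lossy.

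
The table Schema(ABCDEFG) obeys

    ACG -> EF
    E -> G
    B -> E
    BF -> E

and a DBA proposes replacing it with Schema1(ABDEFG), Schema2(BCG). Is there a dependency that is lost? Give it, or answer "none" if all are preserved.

Check ACG → EF: no single fragment contains all of {ACEFG}, and the restricted closure of {ACG} across the fragments never reaches {EF}.
E → G is preserved.
B → E is preserved.
BF → E is preserved.

ACG -> EF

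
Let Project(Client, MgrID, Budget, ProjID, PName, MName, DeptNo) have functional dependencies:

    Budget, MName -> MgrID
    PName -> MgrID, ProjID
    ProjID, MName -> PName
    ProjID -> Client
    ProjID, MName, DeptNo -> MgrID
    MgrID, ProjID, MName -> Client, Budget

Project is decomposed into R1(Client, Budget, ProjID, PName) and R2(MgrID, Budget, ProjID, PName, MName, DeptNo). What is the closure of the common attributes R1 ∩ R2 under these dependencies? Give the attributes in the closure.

Client, MgrID, Budget, ProjID, PName

R1 ∩ R2 = {Budget, ProjID, PName}.
PName → MgrID, ProjID applies, adding MgrID
ProjID → Client applies, adding Client
Closure: {Client, MgrID, Budget, ProjID, PName}.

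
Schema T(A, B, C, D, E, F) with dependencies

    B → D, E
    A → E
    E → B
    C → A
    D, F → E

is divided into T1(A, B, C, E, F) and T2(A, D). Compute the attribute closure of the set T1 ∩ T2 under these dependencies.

T1 ∩ T2 = {A}.
A → E applies, adding E
E → B applies, adding B
B → D, E applies, adding D
Closure: {A, B, D, E}.

A, B, D, E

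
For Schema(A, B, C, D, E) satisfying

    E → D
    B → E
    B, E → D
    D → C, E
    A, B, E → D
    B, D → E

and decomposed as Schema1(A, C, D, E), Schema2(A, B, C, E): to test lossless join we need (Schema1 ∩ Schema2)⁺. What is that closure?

Schema1 ∩ Schema2 = {A, C, E}.
E → D applies, adding D
Closure: {A, C, D, E}.

A, C, D, E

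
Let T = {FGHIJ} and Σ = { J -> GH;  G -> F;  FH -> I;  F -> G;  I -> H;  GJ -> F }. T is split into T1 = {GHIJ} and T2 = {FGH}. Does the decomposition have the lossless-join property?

Common attributes: T1 ∩ T2 = {GH}.
Closure of {GH}: G → F applies, adding F; FH → I applies, adding I. So (GH)⁺ = {FGHI}.
This closure contains every attribute of T2, so T1 ∩ T2 → T2. The join is lossless.

Yes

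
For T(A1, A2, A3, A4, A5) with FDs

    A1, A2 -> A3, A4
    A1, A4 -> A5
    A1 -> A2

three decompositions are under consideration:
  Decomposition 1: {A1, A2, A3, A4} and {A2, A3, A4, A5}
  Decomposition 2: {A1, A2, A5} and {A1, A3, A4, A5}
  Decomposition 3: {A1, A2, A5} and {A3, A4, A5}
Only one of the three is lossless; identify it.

Decomposition 1: common = {A2, A3, A4}, closure = {A2, A3, A4} → lossy.
Decomposition 2: common = {A1, A5}, closure = {A1, A2, A3, A4, A5} → lossless.
Decomposition 3: common = {A5}, closure = {A5} → lossy.

Decomposition 2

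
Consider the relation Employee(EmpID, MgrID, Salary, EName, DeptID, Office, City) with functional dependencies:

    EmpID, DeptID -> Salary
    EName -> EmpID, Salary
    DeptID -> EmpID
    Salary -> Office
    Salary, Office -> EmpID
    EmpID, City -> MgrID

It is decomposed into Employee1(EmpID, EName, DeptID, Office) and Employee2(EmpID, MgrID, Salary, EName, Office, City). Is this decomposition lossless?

Common attributes: Employee1 ∩ Employee2 = {EmpID, EName, Office}.
Closure of {EmpID, EName, Office}: EName → EmpID, Salary applies, adding Salary. So (EmpID, EName, Office)⁺ = {EmpID, Salary, EName, Office}.
The closure contains neither all of Employee1 = {EmpID, EName, DeptID, Office} nor all of Employee2 = {EmpID, MgrID, Salary, EName, Office, City}, so the common attributes are not a superkey of either fragment. The join is lossy.

No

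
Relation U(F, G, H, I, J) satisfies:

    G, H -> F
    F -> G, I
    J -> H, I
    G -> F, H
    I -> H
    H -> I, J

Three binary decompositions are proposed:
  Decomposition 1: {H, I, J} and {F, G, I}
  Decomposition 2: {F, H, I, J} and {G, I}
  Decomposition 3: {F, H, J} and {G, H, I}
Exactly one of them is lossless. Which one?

Decomposition 1: common = {I}, closure = {H, I, J} → lossless.
Decomposition 2: common = {I}, closure = {H, I, J} → lossy.
Decomposition 3: common = {H}, closure = {H, I, J} → lossy.

Decomposition 1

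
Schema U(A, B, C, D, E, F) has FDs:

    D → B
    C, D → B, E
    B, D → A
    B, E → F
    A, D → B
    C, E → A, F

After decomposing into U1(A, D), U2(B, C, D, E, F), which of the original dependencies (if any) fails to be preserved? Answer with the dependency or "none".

C, E → A, F

Check C, E → A, F: no single fragment contains all of {A, C, E, F}, and the restricted closure of {C, E} across the fragments never reaches {A, F}.
D → B is preserved.
C, D → B, E is preserved.
B, D → A is preserved.
B, E → F is preserved.
A, D → B is preserved.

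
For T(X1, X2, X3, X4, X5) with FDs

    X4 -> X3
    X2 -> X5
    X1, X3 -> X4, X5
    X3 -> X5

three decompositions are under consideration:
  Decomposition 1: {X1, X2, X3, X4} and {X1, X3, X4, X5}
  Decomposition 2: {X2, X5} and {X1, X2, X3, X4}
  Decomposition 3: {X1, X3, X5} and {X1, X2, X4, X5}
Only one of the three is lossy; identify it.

Decomposition 3

Decomposition 1: common = {X1, X3, X4}, closure = {X1, X3, X4, X5} → lossless.
Decomposition 2: common = {X2}, closure = {X2, X5} → lossless.
Decomposition 3: common = {X1, X5}, closure = {X1, X5} → lossy.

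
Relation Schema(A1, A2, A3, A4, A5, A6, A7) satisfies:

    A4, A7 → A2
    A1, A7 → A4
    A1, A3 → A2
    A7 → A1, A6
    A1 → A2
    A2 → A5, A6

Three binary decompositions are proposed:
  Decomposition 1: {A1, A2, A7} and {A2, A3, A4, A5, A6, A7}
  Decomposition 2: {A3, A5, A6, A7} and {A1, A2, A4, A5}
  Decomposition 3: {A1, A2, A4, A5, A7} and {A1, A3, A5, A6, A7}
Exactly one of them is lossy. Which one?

Decomposition 1: common = {A2, A7}, closure = {A1, A2, A4, A5, A6, A7} → lossless.
Decomposition 2: common = {A5}, closure = {A5} → lossy.
Decomposition 3: common = {A1, A5, A7}, closure = {A1, A2, A4, A5, A6, A7} → lossless.

Decomposition 2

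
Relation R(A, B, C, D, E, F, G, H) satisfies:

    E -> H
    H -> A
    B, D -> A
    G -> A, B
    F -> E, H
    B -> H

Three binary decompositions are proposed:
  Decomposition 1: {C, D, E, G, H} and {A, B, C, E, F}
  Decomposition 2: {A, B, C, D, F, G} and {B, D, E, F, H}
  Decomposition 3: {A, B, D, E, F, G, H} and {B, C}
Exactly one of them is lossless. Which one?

Decomposition 2

Decomposition 1: common = {C, E}, closure = {A, C, E, H} → lossy.
Decomposition 2: common = {B, D, F}, closure = {A, B, D, E, F, H} → lossless.
Decomposition 3: common = {B}, closure = {A, B, H} → lossy.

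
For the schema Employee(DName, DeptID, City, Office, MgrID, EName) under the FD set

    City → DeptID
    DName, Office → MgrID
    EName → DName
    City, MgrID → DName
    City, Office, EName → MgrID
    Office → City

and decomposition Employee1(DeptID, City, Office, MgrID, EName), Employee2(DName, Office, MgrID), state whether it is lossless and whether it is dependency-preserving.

lossless but not dependency-preserving

Lossless test: (Office, MgrID)⁺ = {DName, DeptID, City, Office, MgrID}, which contains all of one fragment — lossless.
Dependency preservation: the restricted closure of {EName} across the fragments never reaches {DName}, so EName → DName cannot be enforced without a join — not preserved.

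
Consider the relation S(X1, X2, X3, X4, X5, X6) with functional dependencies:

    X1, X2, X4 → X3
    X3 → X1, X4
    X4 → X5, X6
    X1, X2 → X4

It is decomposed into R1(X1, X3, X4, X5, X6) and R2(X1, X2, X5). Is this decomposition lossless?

No

Common attributes: R1 ∩ R2 = {X1, X5}.
No dependency enlarges {X1, X5}, so (X1, X5)⁺ = {X1, X5}.
The closure contains neither all of R1 = {X1, X3, X4, X5, X6} nor all of R2 = {X1, X2, X5}, so the common attributes are not a superkey of either fragment. The join is lossy.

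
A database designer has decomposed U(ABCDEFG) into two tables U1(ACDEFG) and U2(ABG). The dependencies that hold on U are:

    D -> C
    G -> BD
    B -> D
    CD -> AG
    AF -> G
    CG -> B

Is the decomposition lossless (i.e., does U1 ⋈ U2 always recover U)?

Common attributes: U1 ∩ U2 = {AG}.
Closure of {AG}: G → BD applies, adding BD; D → C applies, adding C. So (AG)⁺ = {ABCDG}.
This closure contains every attribute of U2, so U1 ∩ U2 → U2. The join is lossless.

Yes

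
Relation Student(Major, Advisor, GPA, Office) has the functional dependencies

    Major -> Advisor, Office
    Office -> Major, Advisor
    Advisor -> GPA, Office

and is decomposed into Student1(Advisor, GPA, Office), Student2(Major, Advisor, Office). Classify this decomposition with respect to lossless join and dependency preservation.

Lossless test: (Advisor, Office)⁺ = {Major, Advisor, GPA, Office}, which contains all of one fragment — lossless.
Dependency preservation: every FD's attributes lie within a single fragment, so each can be enforced locally — preserved.

lossless and dependency-preserving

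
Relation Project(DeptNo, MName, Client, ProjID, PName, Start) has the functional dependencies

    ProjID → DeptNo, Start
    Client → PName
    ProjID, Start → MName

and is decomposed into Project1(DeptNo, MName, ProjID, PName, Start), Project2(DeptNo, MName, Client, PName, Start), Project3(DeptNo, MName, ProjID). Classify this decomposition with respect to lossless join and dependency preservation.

Lossless test (chase): Rows 1 and 3 agree on ProjID; apply ProjID→DeptNo, Start and equate their DeptNo, Start entries. No row becomes fully distinguished — the join is lossy.
Dependency preservation: every FD's attributes lie within a single fragment, so each can be enforced locally — preserved.

lossy but dependency-preserving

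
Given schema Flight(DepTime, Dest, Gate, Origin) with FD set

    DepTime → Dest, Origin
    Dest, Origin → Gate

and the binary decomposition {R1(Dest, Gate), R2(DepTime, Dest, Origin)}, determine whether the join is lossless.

No

Common attributes: R1 ∩ R2 = {Dest}.
No dependency enlarges {Dest}, so (Dest)⁺ = {Dest}.
The closure contains neither all of R1 = {Dest, Gate} nor all of R2 = {DepTime, Dest, Origin}, so the common attributes are not a superkey of either fragment. The join is lossy.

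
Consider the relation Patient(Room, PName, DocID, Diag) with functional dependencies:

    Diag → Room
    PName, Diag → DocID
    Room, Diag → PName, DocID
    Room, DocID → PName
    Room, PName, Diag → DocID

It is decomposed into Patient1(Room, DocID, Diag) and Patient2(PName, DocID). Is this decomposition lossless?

Common attributes: Patient1 ∩ Patient2 = {DocID}.
No dependency enlarges {DocID}, so (DocID)⁺ = {DocID}.
The closure contains neither all of Patient1 = {Room, DocID, Diag} nor all of Patient2 = {PName, DocID}, so the common attributes are not a superkey of either fragment. The join is lossy.

No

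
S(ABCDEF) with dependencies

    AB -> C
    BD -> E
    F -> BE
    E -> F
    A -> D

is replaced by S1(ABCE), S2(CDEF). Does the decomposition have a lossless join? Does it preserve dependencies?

Lossless test: (CE)⁺ = {BCEF}, which is a superkey of neither fragment — lossy.
Dependency preservation: the restricted closure of {BD} across the fragments never reaches {E}, so BD → E cannot be enforced without a join — not preserved.

lossy and not dependency-preserving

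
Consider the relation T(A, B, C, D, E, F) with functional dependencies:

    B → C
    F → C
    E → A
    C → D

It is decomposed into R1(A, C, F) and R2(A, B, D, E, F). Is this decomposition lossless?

Yes

Common attributes: R1 ∩ R2 = {A, F}.
Closure of {A, F}: F → C applies, adding C; C → D applies, adding D. So (A, F)⁺ = {A, C, D, F}.
This closure contains every attribute of R1, so R1 ∩ R2 → R1. The join is lossless.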